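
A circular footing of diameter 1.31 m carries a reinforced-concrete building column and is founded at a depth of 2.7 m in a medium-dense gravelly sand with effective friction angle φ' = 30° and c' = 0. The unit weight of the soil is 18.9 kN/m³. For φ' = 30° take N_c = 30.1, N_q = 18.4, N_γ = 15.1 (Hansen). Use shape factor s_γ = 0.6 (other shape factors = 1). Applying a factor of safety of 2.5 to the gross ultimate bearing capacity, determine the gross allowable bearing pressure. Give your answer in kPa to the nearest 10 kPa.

q_all ≈ 420 kPa

q = γ·D_f = 18.9 × 2.7 = 51.03 kPa.
q·N_q = 51.03 × 18.4 = 938.95 kPa
0.5·γ·B·N_γ·s_γ = 0.5 × 18.9 × 1.31 × 15.1 × 0.6 = 112.16 kPa
q_ult = 938.95 + 112.16 = 1051.1 kPa.
q_all = q_ult / FS = 1051.1 / 2.5 = 420.44 kPa.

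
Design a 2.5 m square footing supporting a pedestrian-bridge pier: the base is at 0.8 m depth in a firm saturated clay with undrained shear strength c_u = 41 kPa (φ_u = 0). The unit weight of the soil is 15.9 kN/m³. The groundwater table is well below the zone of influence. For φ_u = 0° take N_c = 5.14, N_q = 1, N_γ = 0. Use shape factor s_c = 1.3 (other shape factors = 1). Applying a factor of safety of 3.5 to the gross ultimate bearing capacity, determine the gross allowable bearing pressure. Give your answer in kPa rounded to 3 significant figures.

q_all ≈ 81.9 kPa

q = γ·D_f = 15.9 × 0.8 = 12.72 kPa.
c·N_c·s_c = 41 × 5.14 × 1.3 = 273.96 kPa
q·N_q = 12.72 × 1 = 12.72 kPa
q_ult = 273.96 + 12.72 = 286.68 kPa.
q_all = q_ult / FS = 286.68 / 3.5 = 81.909 kPa.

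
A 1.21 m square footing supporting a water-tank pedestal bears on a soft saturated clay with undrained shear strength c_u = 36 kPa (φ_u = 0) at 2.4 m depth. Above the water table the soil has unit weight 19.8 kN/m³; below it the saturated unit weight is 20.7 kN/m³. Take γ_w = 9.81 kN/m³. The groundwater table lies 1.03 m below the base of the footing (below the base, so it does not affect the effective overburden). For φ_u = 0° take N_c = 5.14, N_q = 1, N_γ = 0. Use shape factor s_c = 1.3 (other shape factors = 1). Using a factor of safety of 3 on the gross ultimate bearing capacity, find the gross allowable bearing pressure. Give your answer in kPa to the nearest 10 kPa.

q_all ≈ 100 kPa

Overburden at base level: q = 19.8 × 2.4 = 47.52 kPa.
Cohesion term c·N_c·s_c = 36 × 5.14 × 1.3 = 240.55 kPa; surcharge term q·N_q = 47.52 × 1 = 47.52 kPa.
q_ult = 240.55 + 47.52 = 288.07 kPa.
q_all = 288.07 / 3 = 96.024 kPa.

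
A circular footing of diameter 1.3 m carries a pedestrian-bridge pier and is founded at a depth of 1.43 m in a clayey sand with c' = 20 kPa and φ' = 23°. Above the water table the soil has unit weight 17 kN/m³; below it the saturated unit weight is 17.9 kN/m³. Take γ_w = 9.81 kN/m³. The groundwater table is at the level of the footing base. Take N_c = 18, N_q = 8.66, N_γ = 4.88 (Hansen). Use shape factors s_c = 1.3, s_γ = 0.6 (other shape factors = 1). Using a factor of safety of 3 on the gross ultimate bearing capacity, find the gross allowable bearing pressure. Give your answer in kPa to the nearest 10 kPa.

Overburden at base level: q = 17 × 1.43 = 24.31 kPa.
Below the base the soil is submerged, so the ½γBN_γ term uses γ' = 17.9 − 9.81 = 8.09 kN/m³.
Cohesion term c·N_c·s_c = 20 × 18 × 1.3 = 468 kPa; surcharge term q·N_q = 24.31 × 8.66 = 210.52 kPa; self-weight term 0.5·γ·B·N_γ·s_γ = 0.5 × 8.09 × 1.3 × 4.88 × 0.6 = 15.397 kPa.
q_ult = 468 + 210.52 + 15.397 = 693.92 kPa.
q_all = 693.92 / 3 = 231.31 kPa.

q_all ≈ 230 kPa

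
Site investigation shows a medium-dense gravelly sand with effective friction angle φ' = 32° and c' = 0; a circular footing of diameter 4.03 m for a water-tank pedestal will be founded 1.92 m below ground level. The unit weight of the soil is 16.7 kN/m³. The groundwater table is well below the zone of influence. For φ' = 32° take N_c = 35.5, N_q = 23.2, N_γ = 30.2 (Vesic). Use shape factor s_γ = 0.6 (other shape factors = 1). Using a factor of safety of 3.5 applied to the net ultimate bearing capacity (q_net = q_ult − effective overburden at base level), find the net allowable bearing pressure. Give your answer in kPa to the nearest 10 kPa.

q_all(net) ≈ 380 kPa

Overburden at base level: q = 16.7 × 1.92 = 32.064 kPa.
Surcharge term q·N_q = 32.064 × 23.2 = 743.88 kPa; self-weight term 0.5·γ·B·N_γ·s_γ = 0.5 × 16.7 × 4.03 × 30.2 × 0.6 = 609.75 kPa.
q_ult = 743.88 + 609.75 = 1353.6 kPa.
Net ultimate: q_net = 1353.6 − 32.064 = 1321.6 kPa.
q_all(net) = 1321.6 / 3.5 = 377.59 kPa.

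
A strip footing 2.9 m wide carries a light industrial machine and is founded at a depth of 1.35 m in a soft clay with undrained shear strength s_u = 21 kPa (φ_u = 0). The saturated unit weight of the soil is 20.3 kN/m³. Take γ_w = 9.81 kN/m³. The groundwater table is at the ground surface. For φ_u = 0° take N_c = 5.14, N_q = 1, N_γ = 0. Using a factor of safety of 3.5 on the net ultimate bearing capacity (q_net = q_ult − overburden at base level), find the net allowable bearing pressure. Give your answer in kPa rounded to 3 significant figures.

Water table at ground surface, so effective unit weight γ' = 20.3 − 9.81 = 10.49 kN/m³ is used throughout; overburden q = 10.49 × 1.35 = 14.162 kPa.
Cohesion term c·N_c = 21 × 5.14 = 107.94 kPa; surcharge term q·N_q = 14.162 × 1 = 14.162 kPa.
q_ult = 107.94 + 14.162 = 122.1 kPa.
q_net = 122.1 − 14.162 = 107.94 kPa.
q_all(net) = 107.94 / 3.5 = 30.84 kPa.

q_all(net) ≈ 30.8 kPa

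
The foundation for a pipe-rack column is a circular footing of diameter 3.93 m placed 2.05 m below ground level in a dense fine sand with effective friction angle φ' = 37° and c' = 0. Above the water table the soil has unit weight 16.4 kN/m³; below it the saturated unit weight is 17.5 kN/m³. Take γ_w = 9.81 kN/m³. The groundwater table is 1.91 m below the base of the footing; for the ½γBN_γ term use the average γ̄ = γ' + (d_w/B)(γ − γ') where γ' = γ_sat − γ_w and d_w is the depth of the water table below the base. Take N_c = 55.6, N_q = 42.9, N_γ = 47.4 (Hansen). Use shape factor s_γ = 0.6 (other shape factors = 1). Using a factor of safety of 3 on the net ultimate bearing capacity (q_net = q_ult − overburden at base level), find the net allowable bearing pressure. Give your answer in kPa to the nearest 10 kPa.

q_all(net) ≈ 690 kPa

q = γ·D_f = 16.4 × 2.05 = 33.62 kPa.
γ' = 7.69 kN/m³; averaging over the depth B below the base, γ̄ = γ' + (d_w/B)(γ − γ') = 11.923 kN/m³.
q·N_q = 33.62 × 42.9 = 1442.3 kPa
0.5·γ·B·N_γ·s_γ = 0.5 × 11.923 × 3.93 × 47.4 × 0.6 = 666.32 kPa
q_ult = 1442.3 + 666.32 = 2108.6 kPa.
q_net = 2108.6 − 33.62 = 2075 kPa.
q_all(net) = 2075 / 3 = 691.67 kPa.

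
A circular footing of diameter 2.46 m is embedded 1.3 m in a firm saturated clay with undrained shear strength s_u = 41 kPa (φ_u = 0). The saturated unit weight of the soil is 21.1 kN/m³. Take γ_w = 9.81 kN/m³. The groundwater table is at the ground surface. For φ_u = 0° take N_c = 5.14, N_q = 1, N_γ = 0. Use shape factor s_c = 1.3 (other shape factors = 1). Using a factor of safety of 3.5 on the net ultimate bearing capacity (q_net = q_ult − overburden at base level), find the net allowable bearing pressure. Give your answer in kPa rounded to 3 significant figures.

With the water table at the surface the whole profile is submerged: γ' = 21.1 − 9.81 = 11.29 kN/m³, so q = γ'·D_f = 14.677 kPa.
q_ult = c·N_c·s_c + q·N_q
     = 41 × 5.14 × 1.3 + 14.677 × 1
     = 273.96 + 14.677 = 288.64 kPa.
q_net = 288.64 − 14.677 = 273.96 kPa.
q_all(net) = 273.96 / 3.5 = 78.275 kPa.

q_all(net) ≈ 78.3 kPa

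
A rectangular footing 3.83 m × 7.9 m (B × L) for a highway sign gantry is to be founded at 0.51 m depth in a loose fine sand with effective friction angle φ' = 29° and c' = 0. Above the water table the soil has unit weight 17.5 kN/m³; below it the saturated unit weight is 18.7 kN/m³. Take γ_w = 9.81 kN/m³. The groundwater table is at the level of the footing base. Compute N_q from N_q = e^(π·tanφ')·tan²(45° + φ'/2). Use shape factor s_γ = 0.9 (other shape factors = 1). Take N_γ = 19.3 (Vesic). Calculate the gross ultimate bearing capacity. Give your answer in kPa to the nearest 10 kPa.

tan29° = 0.5543, so N_q = e^(π×0.5543)·tan²(59.5°) = 5.705 × 2.882 = 16.44.
Overburden at base level: q = 17.5 × 0.51 = 8.925 kPa.
Below the base the soil is submerged, so the ½γBN_γ term uses γ' = 18.7 − 9.81 = 8.89 kN/m³.
Surcharge term q·N_q = 8.925 × 16.443 = 146.76 kPa; self-weight term 0.5·γ·B·N_γ·s_γ = 0.5 × 8.89 × 3.83 × 19.3 × 0.9 = 295.71 kPa.
q_ult = 146.76 + 295.71 = 442.47 kPa.

q_ult ≈ 440 kPa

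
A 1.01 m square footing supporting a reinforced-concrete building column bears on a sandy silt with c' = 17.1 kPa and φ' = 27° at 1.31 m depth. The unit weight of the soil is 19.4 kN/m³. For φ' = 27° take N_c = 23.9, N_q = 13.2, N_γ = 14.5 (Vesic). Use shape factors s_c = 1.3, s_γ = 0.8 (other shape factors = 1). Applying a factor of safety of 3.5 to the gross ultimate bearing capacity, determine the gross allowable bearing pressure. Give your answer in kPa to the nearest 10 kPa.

Effective surcharge at the founding depth q = γ·D_f = 19.4 × 1.31 = 25.414 kPa.
q_ult = c·N_c·s_c + q·N_q + 0.5·γ·B·N_γ·s_γ
     = 17.1 × 23.9 × 1.3 + 25.414 × 13.2 + 0.5 × 19.4 × 1.01 × 14.5 × 0.8
     = 531.3 + 335.46 + 113.65 = 980.41 kPa.
q_all = q_ult / FS = 980.41 / 3.5 = 280.12 kPa.

q_all ≈ 280 kPa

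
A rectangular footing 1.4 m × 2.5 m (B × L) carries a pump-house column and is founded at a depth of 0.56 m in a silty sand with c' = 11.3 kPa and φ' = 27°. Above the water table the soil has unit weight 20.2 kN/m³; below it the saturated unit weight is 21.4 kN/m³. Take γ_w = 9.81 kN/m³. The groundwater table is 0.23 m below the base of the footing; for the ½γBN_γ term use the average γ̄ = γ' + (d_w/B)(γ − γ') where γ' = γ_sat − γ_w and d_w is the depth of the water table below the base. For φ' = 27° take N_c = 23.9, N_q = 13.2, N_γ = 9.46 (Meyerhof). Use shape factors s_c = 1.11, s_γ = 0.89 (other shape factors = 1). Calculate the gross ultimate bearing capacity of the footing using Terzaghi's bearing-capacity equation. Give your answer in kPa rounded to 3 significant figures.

q_ult ≈ 526 kPa

q = γ·D_f = 20.2 × 0.56 = 11.312 kPa.
γ' = 11.59 kN/m³; averaging over the depth B below the base, γ̄ = γ' + (d_w/B)(γ − γ') = 13.004 kN/m³.
c·N_c·s_c = 11.3 × 23.9 × 1.11 = 299.78 kPa
q·N_q = 11.312 × 13.2 = 149.32 kPa
0.5·γ·B·N_γ·s_γ = 0.5 × 13.004 × 1.4 × 9.46 × 0.89 = 76.643 kPa
q_ult = 299.78 + 149.32 + 76.643 = 525.74 kPa.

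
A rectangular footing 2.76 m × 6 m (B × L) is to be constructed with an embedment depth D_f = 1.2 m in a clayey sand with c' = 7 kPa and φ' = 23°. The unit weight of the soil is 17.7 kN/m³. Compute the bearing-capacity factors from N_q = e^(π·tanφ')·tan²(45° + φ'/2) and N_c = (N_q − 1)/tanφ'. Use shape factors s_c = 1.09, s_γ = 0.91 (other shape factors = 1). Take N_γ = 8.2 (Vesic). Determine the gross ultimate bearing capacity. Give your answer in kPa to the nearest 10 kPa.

q_ult ≈ 500 kPa

tan23° = 0.4245, so N_q = e^(π×0.4245)·tan²(56.5°) = 3.794 × 2.283 = 8.66.
N_c = (8.66 − 1)/tan23° = 18.05.
Effective surcharge at the founding depth q = γ·D_f = 17.7 × 1.2 = 21.24 kPa.
q_ult = c·N_c·s_c + q·N_q + 0.5·γ·B·N_γ·s_γ
     = 7 × 18.049 × 1.09 + 21.24 × 8.6612 + 0.5 × 17.7 × 2.76 × 8.2 × 0.91
     = 137.71 + 183.96 + 182.27 = 503.94 kPa.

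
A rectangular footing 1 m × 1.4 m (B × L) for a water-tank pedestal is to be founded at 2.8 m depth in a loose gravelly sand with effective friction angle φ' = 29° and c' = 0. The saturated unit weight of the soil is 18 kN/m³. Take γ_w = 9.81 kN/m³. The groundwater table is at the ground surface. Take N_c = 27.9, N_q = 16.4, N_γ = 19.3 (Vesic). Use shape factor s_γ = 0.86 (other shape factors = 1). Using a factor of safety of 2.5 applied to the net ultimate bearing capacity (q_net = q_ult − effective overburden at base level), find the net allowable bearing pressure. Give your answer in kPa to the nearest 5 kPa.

Water table at ground surface, so effective unit weight γ' = 18 − 9.81 = 8.19 kN/m³ is used throughout; overburden q = 8.19 × 2.8 = 22.932 kPa; the same γ' applies in the ½γBN_γ term.
Surcharge term q·N_q = 22.932 × 16.4 = 376.08 kPa; self-weight term 0.5·γ·B·N_γ·s_γ = 0.5 × 8.19 × 1 × 19.3 × 0.86 = 67.969 kPa.
q_ult = 376.08 + 67.969 = 444.05 kPa.
Net ultimate: q_net = 444.05 − 22.932 = 421.12 kPa.
q_all(net) = 421.12 / 2.5 = 168.45 kPa.

q_all(net) ≈ 170 kPa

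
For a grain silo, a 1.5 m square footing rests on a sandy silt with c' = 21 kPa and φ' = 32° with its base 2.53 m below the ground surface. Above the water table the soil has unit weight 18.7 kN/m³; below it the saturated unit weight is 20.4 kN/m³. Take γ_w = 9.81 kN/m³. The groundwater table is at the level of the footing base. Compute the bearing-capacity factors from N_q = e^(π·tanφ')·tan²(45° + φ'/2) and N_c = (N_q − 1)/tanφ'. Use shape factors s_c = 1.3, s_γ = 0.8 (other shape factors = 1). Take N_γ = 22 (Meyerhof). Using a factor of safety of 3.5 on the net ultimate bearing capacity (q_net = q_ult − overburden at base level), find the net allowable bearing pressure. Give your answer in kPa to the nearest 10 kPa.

q_all(net) ≈ 620 kPa

N_q = e^(π·tan32°)·tan²(61°) = 23.18; N_c = (N_q − 1)/tanφ' = 35.49.
q = γ·D_f = 18.7 × 2.53 = 47.311 kPa.
For the ½γBN_γ term take γ' = 20.4 − 9.81 = 10.59 kN/m³ (soil below base is submerged).
c·N_c·s_c = 21 × 35.49 × 1.3 = 968.88 kPa
q·N_q = 47.311 × 23.177 = 1096.5 kPa
0.5·γ·B·N_γ·s_γ = 0.5 × 10.59 × 1.5 × 22 × 0.8 = 139.79 kPa
q_ult = 968.88 + 1096.5 + 139.79 = 2205.2 kPa.
q_net = 2205.2 − 47.311 = 2157.9 kPa.
q_all(net) = 2157.9 / 3.5 = 616.54 kPa.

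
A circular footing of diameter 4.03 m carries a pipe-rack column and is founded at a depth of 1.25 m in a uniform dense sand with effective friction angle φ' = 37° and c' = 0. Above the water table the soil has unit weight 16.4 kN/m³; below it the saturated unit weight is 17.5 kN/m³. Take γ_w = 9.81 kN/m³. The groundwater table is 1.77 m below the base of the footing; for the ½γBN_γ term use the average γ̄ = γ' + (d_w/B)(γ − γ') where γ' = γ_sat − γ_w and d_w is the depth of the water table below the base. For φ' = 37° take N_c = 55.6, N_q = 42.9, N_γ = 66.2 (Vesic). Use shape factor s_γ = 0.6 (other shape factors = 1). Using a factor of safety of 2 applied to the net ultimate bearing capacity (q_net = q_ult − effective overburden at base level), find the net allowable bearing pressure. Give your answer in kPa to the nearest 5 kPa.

Overburden at base level: q = 16.4 × 1.25 = 20.5 kPa.
The water table is 1.77 m below the base (< B = 4.03 m), so the ½γBN_γ term uses γ̄ = γ' + (d_w/B)(γ − γ') = 7.69 + (1.77/4.03)(16.4 − 7.69) = 11.515 kN/m³.
Surcharge term q·N_q = 20.5 × 42.9 = 879.45 kPa; self-weight term 0.5·γ·B·N_γ·s_γ = 0.5 × 11.515 × 4.03 × 66.2 × 0.6 = 921.65 kPa.
q_ult = 879.45 + 921.65 = 1801.1 kPa.
Net ultimate: q_net = 1801.1 − 20.5 = 1780.6 kPa.
q_all(net) = 1780.6 / 2 = 890.3 kPa.

q_all(net) ≈ 890 kPa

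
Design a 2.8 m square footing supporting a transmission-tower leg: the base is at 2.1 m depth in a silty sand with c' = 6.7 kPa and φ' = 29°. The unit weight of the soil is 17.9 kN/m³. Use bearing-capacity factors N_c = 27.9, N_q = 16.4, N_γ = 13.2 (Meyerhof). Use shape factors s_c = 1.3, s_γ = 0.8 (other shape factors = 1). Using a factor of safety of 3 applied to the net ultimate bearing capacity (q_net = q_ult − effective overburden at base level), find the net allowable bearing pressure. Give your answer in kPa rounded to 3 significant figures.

Effective surcharge at the founding depth q = γ·D_f = 17.9 × 2.1 = 37.59 kPa.
q_ult = c·N_c·s_c + q·N_q + 0.5·γ·B·N_γ·s_γ
     = 6.7 × 27.9 × 1.3 + 37.59 × 16.4 + 0.5 × 17.9 × 2.8 × 13.2 × 0.8
     = 243.01 + 616.48 + 264.63 = 1124.1 kPa.
Net ultimate: q_net = 1124.1 − 37.59 = 1086.5 kPa.
q_all(net) = 1086.5 / 3 = 362.18 kPa.

q_all(net) ≈ 362 kPa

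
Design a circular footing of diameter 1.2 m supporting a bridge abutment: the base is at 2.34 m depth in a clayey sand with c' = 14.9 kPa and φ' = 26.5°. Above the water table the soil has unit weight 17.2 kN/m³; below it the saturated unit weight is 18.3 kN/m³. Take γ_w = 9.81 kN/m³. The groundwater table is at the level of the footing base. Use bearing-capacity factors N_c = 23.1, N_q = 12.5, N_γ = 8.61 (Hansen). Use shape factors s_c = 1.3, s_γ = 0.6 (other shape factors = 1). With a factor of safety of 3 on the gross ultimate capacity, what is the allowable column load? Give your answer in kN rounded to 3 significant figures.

Effective surcharge at the founding depth q = γ·D_f = 17.2 × 2.34 = 40.248 kPa.
The water table coincides with the base, so in the self-weight term γ → γ' = 8.49 kN/m³.
q_ult = c·N_c·s_c + q·N_q + 0.5·γ·B·N_γ·s_γ
     = 14.9 × 23.1 × 1.3 + 40.248 × 12.5 + 0.5 × 8.49 × 1.2 × 8.61 × 0.6
     = 447.45 + 503.1 + 26.316 = 976.86 kPa.
Gross allowable pressure q_all = 976.86 / 3 = 325.62 kPa.
Footing area = 1.131 m², so allowable column load = 325.62 × 1.131 = 368.28 kN.

P_all ≈ 368 kN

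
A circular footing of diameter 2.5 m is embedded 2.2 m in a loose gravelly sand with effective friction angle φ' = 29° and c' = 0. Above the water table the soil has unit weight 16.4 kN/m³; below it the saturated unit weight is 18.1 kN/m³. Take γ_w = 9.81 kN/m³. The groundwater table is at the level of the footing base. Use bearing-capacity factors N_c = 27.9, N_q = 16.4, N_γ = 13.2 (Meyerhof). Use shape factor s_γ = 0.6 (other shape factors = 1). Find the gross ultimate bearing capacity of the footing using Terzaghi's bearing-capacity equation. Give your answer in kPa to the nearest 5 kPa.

q_ult ≈ 675 kPa

Effective surcharge at the founding depth q = γ·D_f = 16.4 × 2.2 = 36.08 kPa.
The water table coincides with the base, so in the self-weight term γ → γ' = 8.29 kN/m³.
q_ult = q·N_q + 0.5·γ·B·N_γ·s_γ
     = 36.08 × 16.4 + 0.5 × 8.29 × 2.5 × 13.2 × 0.6
     = 591.71 + 82.071 = 673.78 kPa.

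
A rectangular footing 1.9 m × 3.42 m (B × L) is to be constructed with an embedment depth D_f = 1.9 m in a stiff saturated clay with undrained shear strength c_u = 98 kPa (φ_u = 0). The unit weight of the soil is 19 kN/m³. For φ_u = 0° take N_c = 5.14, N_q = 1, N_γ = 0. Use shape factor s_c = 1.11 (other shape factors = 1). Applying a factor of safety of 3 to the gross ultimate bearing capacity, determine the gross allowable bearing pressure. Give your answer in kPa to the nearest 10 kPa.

Effective surcharge at the founding depth q = γ·D_f = 19 × 1.9 = 36.1 kPa.
q_ult = c·N_c·s_c + q·N_q
     = 98 × 5.14 × 1.11 + 36.1 × 1
     = 559.13 + 36.1 = 595.23 kPa.
q_all = q_ult / FS = 595.23 / 3 = 198.41 kPa.

q_all ≈ 200 kPa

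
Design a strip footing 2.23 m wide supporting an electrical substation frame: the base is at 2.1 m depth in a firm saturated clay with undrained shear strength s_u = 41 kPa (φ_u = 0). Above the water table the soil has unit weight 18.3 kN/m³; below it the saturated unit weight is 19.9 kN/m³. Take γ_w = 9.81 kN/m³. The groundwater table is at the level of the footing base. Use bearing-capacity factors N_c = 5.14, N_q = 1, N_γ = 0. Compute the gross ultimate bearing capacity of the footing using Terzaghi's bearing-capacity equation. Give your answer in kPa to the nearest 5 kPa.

q_ult ≈ 250 kPa

q = γ·D_f = 18.3 × 2.1 = 38.43 kPa.
c·N_c = 41 × 5.14 = 210.74 kPa
q·N_q = 38.43 × 1 = 38.43 kPa
q_ult = 210.74 + 38.43 = 249.17 kPa.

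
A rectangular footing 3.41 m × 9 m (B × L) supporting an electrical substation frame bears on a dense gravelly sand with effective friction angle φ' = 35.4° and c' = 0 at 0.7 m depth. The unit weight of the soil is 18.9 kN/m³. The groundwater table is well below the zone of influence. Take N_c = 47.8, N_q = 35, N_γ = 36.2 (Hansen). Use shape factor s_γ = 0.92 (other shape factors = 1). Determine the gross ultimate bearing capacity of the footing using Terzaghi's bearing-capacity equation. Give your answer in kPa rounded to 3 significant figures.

q = γ·D_f = 18.9 × 0.7 = 13.23 kPa.
q·N_q = 13.23 × 35 = 463.05 kPa
0.5·γ·B·N_γ·s_γ = 0.5 × 18.9 × 3.41 × 36.2 × 0.92 = 1073.2 kPa
q_ult = 463.05 + 1073.2 = 1536.3 kPa.

q_ult ≈ 1540 kPa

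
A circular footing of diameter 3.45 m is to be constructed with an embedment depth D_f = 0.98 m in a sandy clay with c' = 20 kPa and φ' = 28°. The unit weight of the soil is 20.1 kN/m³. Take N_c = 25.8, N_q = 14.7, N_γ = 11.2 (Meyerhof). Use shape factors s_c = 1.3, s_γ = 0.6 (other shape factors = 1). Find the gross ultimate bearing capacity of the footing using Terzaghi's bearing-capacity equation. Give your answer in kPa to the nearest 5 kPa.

q_ult ≈ 1195 kPa

Overburden at base level: q = 20.1 × 0.98 = 19.698 kPa.
Cohesion term c·N_c·s_c = 20 × 25.8 × 1.3 = 670.8 kPa; surcharge term q·N_q = 19.698 × 14.7 = 289.56 kPa; self-weight term 0.5·γ·B·N_γ·s_γ = 0.5 × 20.1 × 3.45 × 11.2 × 0.6 = 233 kPa.
q_ult = 670.8 + 289.56 + 233 = 1193.4 kPa.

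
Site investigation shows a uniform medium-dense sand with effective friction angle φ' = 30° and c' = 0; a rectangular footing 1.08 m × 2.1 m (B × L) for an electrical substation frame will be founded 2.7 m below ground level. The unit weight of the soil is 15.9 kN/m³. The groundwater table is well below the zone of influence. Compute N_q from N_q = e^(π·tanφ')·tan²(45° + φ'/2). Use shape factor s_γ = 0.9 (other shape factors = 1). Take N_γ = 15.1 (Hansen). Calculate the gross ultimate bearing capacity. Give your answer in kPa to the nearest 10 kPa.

q_ult ≈ 910 kPa

tan30° = 0.5774, so N_q = e^(π×0.5774)·tan²(60°) = 6.134 × 3.0 = 18.4.
q = γ·D_f = 15.9 × 2.7 = 42.93 kPa.
q·N_q = 42.93 × 18.401 = 789.96 kPa
0.5·γ·B·N_γ·s_γ = 0.5 × 15.9 × 1.08 × 15.1 × 0.9 = 116.68 kPa
q_ult = 789.96 + 116.68 = 906.64 kPa.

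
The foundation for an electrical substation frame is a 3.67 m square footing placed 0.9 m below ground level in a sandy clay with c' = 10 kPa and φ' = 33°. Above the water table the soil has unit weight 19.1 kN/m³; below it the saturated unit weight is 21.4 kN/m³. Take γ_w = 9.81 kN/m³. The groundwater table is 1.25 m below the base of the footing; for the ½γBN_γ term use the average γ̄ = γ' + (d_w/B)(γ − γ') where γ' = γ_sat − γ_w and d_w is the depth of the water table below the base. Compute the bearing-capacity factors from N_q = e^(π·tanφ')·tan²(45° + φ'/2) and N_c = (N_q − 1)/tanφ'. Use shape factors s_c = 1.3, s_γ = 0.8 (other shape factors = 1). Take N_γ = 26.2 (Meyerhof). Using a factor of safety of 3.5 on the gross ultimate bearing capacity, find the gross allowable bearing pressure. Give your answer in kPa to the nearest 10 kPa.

q_all ≈ 430 kPa

N_q = e^(π·tan33°)·tan²(61.5°) = 26.09; N_c = (N_q − 1)/tanφ' = 38.64.
Overburden at base level: q = 19.1 × 0.9 = 17.19 kPa.
The water table is 1.25 m below the base (< B = 3.67 m), so the ½γBN_γ term uses γ̄ = γ' + (d_w/B)(γ − γ') = 11.59 + (1.25/3.67)(19.1 − 11.59) = 14.148 kN/m³.
Cohesion term c·N_c·s_c = 10 × 38.638 × 1.3 = 502.3 kPa; surcharge term q·N_q = 17.19 × 26.092 = 448.52 kPa; self-weight term 0.5·γ·B·N_γ·s_γ = 0.5 × 14.148 × 3.67 × 26.2 × 0.8 = 544.15 kPa.
q_ult = 502.3 + 448.52 + 544.15 = 1495 kPa.
q_all = 1495 / 3.5 = 427.13 kPa.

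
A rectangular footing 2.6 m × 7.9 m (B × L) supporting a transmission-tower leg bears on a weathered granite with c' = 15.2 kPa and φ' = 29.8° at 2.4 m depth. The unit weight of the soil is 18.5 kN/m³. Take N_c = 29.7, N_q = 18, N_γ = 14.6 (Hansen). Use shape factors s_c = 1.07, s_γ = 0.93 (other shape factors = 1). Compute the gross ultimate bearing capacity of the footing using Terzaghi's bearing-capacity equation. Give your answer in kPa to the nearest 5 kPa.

q_ult ≈ 1610 kPa

q = γ·D_f = 18.5 × 2.4 = 44.4 kPa.
c·N_c·s_c = 15.2 × 29.7 × 1.07 = 483.04 kPa
q·N_q = 44.4 × 18 = 799.2 kPa
0.5·γ·B·N_γ·s_γ = 0.5 × 18.5 × 2.6 × 14.6 × 0.93 = 326.55 kPa
q_ult = 483.04 + 799.2 + 326.55 = 1608.8 kPa.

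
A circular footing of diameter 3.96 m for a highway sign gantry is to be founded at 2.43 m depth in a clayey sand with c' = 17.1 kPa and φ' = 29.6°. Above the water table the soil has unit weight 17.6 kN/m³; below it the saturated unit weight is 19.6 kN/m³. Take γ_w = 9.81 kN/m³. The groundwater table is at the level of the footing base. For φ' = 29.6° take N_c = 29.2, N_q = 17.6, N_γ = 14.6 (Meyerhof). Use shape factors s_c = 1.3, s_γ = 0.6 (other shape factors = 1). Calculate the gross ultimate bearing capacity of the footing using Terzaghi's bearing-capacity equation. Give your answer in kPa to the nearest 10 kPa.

q = γ·D_f = 17.6 × 2.43 = 42.768 kPa.
For the ½γBN_γ term take γ' = 19.6 − 9.81 = 9.79 kN/m³ (soil below base is submerged).
c·N_c·s_c = 17.1 × 29.2 × 1.3 = 649.12 kPa
q·N_q = 42.768 × 17.6 = 752.72 kPa
0.5·γ·B·N_γ·s_γ = 0.5 × 9.79 × 3.96 × 14.6 × 0.6 = 169.81 kPa
q_ult = 649.12 + 752.72 + 169.81 = 1571.6 kPa.

q_ult ≈ 1570 kPa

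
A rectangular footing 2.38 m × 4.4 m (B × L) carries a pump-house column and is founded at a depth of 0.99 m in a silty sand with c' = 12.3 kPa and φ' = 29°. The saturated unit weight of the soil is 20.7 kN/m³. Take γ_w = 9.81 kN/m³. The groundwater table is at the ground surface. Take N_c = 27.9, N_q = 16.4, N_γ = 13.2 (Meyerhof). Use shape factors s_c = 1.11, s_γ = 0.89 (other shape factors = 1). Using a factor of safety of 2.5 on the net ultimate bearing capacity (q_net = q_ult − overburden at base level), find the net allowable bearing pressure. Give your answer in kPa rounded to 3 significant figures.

q_all(net) ≈ 280 kPa

With the water table at the surface the whole profile is submerged: γ' = 20.7 − 9.81 = 10.89 kN/m³, so q = γ'·D_f = 10.781 kPa; the same γ' applies in the ½γBN_γ term.
q_ult = c·N_c·s_c + q·N_q + 0.5·γ·B·N_γ·s_γ
     = 12.3 × 27.9 × 1.11 + 10.781 × 16.4 + 0.5 × 10.89 × 2.38 × 13.2 × 0.89
     = 380.92 + 176.81 + 152.24 = 709.97 kPa.
q_net = 709.97 − 10.781 = 699.19 kPa.
q_all(net) = 699.19 / 2.5 = 279.68 kPa.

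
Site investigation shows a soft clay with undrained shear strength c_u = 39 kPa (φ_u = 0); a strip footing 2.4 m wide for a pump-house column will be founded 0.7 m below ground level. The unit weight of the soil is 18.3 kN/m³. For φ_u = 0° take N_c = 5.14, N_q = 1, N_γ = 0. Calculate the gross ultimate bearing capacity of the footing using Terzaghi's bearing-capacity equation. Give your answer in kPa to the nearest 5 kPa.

q = γ·D_f = 18.3 × 0.7 = 12.81 kPa.
c·N_c = 39 × 5.14 = 200.46 kPa
q·N_q = 12.81 × 1 = 12.81 kPa
q_ult = 200.46 + 12.81 = 213.27 kPa.

q_ult ≈ 215 kPa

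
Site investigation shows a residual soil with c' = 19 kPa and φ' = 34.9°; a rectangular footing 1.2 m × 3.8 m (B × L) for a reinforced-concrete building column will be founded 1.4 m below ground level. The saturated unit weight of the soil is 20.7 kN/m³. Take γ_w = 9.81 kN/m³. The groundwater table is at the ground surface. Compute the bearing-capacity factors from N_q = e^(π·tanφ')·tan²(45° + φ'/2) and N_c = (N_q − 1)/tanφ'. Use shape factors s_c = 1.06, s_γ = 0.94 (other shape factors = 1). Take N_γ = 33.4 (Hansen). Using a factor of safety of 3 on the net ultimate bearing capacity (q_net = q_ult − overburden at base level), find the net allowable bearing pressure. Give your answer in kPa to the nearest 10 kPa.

q_all(net) ≈ 540 kPa

N_q = e^(π·tan34.9°)·tan²(62.45°) = 32.89; N_c = (N_q − 1)/tanφ' = 45.71.
With the water table at the surface the whole profile is submerged: γ' = 20.7 − 9.81 = 10.89 kN/m³, so q = γ'·D_f = 15.246 kPa; the same γ' applies in the ½γBN_γ term.
q_ult = c·N_c·s_c + q·N_q + 0.5·γ·B·N_γ·s_γ
     = 19 × 45.706 × 1.06 + 15.246 × 32.885 + 0.5 × 10.89 × 1.2 × 33.4 × 0.94
     = 920.52 + 501.37 + 205.14 = 1627 kPa.
q_net = 1627 − 15.246 = 1611.8 kPa.
q_all(net) = 1611.8 / 3 = 537.26 kPa.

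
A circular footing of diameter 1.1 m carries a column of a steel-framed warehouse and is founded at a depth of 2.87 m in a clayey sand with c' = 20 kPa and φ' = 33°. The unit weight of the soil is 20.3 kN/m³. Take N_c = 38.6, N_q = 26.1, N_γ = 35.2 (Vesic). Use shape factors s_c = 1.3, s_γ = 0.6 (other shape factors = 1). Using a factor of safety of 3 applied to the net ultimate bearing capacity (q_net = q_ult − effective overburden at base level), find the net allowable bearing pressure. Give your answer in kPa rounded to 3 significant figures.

q_all(net) ≈ 901 kPa

Effective surcharge at the founding depth q = γ·D_f = 20.3 × 2.87 = 58.261 kPa.
q_ult = c·N_c·s_c + q·N_q + 0.5·γ·B·N_γ·s_γ
     = 20 × 38.6 × 1.3 + 58.261 × 26.1 + 0.5 × 20.3 × 1.1 × 35.2 × 0.6
     = 1003.6 + 1520.6 + 235.8 = 2760 kPa.
Net ultimate: q_net = 2760 − 58.261 = 2701.8 kPa.
q_all(net) = 2701.8 / 3 = 900.59 kPa.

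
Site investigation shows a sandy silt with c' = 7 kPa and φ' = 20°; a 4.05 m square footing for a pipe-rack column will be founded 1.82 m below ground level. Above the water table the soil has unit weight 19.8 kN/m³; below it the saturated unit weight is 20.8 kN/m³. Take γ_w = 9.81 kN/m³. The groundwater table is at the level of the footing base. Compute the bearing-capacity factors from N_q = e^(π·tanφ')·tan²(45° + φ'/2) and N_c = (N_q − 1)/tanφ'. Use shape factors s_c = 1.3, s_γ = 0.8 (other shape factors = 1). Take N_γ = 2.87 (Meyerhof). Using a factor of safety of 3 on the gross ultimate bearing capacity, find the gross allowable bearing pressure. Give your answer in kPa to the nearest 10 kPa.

q_all ≈ 140 kPa

N_q = e^(π·tan20°)·tan²(55°) = 6.4; N_c = (N_q − 1)/tanφ' = 14.83.
Effective surcharge at the founding depth q = γ·D_f = 19.8 × 1.82 = 36.036 kPa.
The water table coincides with the base, so in the self-weight term γ → γ' = 10.99 kN/m³.
q_ult = c·N_c·s_c + q·N_q + 0.5·γ·B·N_γ·s_γ
     = 7 × 14.835 × 1.3 + 36.036 × 6.3994 + 0.5 × 10.99 × 4.05 × 2.87 × 0.8
     = 135 + 230.61 + 51.097 = 416.7 kPa.
q_all = 416.7 / 3 = 138.9 kPa.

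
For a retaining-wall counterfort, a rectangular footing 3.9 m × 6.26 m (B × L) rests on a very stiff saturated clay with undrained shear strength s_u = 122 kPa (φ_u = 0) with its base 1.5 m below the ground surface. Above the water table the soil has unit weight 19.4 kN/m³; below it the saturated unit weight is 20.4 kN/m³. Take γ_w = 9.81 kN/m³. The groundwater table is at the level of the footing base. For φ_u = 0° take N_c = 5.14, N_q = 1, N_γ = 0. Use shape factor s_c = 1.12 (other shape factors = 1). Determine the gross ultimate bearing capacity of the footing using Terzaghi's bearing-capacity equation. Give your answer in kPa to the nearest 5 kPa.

q_ult ≈ 730 kPa

Effective surcharge at the founding depth q = γ·D_f = 19.4 × 1.5 = 29.1 kPa.
q_ult = c·N_c·s_c + q·N_q
     = 122 × 5.14 × 1.12 + 29.1 × 1
     = 702.33 + 29.1 = 731.43 kPa.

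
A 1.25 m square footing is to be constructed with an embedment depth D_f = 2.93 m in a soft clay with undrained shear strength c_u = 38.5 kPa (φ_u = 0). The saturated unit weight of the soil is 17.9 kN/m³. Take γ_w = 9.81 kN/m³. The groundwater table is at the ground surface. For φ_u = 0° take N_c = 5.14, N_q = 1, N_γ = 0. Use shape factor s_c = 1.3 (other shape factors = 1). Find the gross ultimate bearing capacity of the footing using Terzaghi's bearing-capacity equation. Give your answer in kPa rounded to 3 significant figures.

q_ult ≈ 281 kPa

γ' = 17.9 − 9.81 = 8.09 kN/m³ (submerged throughout). q = 8.09 × 2.93 = 23.704 kPa.
c·N_c·s_c = 38.5 × 5.14 × 1.3 = 257.26 kPa
q·N_q = 23.704 × 1 = 23.704 kPa
q_ult = 257.26 + 23.704 = 280.96 kPa.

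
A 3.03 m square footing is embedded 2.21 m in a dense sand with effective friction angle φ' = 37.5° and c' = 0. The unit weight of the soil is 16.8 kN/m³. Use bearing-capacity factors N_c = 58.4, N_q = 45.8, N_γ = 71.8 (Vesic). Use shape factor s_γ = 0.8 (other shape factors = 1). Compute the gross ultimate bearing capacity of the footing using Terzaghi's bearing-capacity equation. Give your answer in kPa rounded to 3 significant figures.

Overburden at base level: q = 16.8 × 2.21 = 37.128 kPa.
Surcharge term q·N_q = 37.128 × 45.8 = 1700.5 kPa; self-weight term 0.5·γ·B·N_γ·s_γ = 0.5 × 16.8 × 3.03 × 71.8 × 0.8 = 1462 kPa.
q_ult = 1700.5 + 1462 = 3162.4 kPa.

q_ult ≈ 3160 kPa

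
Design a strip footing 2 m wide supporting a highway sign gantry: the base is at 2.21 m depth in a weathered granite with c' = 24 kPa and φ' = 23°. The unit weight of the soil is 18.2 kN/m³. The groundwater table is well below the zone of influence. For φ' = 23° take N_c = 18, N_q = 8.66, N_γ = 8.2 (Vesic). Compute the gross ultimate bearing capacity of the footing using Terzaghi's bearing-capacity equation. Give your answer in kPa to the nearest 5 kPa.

q_ult ≈ 930 kPa

Overburden at base level: q = 18.2 × 2.21 = 40.222 kPa.
Cohesion term c·N_c = 24 × 18 = 432 kPa; surcharge term q·N_q = 40.222 × 8.66 = 348.32 kPa; self-weight term 0.5·γ·B·N_γ = 0.5 × 18.2 × 2 × 8.2 = 149.24 kPa.
q_ult = 432 + 348.32 + 149.24 = 929.56 kPa.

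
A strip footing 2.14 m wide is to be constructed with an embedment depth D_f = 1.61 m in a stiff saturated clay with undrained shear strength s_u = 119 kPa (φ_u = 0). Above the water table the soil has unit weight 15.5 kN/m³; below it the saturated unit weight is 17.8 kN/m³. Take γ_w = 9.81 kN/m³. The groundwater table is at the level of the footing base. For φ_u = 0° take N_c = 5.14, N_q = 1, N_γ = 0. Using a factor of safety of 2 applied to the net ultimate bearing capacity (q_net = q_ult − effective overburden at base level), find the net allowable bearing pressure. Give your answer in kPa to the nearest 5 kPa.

q_all(net) ≈ 305 kPa

q = γ·D_f = 15.5 × 1.61 = 24.955 kPa.
c·N_c = 119 × 5.14 = 611.66 kPa
q·N_q = 24.955 × 1 = 24.955 kPa
q_ult = 611.66 + 24.955 = 636.62 kPa.
Net ultimate: q_net = 636.62 − 24.955 = 611.66 kPa.
q_all(net) = 611.66 / 2 = 305.83 kPa.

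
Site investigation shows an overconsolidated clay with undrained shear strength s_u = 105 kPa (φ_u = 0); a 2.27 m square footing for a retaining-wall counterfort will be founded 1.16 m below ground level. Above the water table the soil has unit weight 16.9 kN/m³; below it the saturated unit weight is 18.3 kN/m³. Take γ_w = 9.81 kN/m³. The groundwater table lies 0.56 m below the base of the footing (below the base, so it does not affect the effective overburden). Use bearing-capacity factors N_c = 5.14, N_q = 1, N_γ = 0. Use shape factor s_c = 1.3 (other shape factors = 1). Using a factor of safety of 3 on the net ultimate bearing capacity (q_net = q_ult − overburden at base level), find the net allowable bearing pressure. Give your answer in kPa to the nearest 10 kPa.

Effective surcharge at the founding depth q = γ·D_f = 16.9 × 1.16 = 19.604 kPa.
q_ult = c·N_c·s_c + q·N_q
     = 105 × 5.14 × 1.3 + 19.604 × 1
     = 701.61 + 19.604 = 721.21 kPa.
q_net = 721.21 − 19.604 = 701.61 kPa.
q_all(net) = 701.61 / 3 = 233.87 kPa.

q_all(net) ≈ 230 kPa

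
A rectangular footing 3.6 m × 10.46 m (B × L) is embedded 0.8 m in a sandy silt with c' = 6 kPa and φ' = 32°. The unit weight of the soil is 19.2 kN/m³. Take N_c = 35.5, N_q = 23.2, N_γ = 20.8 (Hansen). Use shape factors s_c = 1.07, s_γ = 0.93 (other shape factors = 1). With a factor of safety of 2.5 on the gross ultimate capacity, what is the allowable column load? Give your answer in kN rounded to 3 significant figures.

P_all ≈ 18900 kN

q = γ·D_f = 19.2 × 0.8 = 15.36 kPa.
c·N_c·s_c = 6 × 35.5 × 1.07 = 227.91 kPa
q·N_q = 15.36 × 23.2 = 356.35 kPa
0.5·γ·B·N_γ·s_γ = 0.5 × 19.2 × 3.6 × 20.8 × 0.93 = 668.53 kPa
q_ult = 227.91 + 356.35 + 668.53 = 1252.8 kPa.
Gross allowable pressure q_all = 1252.8 / 2.5 = 501.12 kPa.
Footing area = 37.656 m², so allowable column load = 501.12 × 37.656 = 18870 kN.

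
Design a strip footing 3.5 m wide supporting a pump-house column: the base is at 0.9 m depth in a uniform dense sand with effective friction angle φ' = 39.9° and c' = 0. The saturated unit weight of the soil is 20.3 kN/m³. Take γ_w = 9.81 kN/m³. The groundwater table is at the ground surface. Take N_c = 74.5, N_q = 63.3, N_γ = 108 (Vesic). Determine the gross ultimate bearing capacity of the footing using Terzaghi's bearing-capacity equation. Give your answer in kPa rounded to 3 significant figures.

With the water table at the surface the whole profile is submerged: γ' = 20.3 − 9.81 = 10.49 kN/m³, so q = γ'·D_f = 9.441 kPa; the same γ' applies in the ½γBN_γ term.
q_ult = q·N_q + 0.5·γ·B·N_γ
     = 9.441 × 63.3 + 0.5 × 10.49 × 3.5 × 108
     = 597.62 + 1982.6 = 2580.2 kPa.

q_ult ≈ 2580 kPa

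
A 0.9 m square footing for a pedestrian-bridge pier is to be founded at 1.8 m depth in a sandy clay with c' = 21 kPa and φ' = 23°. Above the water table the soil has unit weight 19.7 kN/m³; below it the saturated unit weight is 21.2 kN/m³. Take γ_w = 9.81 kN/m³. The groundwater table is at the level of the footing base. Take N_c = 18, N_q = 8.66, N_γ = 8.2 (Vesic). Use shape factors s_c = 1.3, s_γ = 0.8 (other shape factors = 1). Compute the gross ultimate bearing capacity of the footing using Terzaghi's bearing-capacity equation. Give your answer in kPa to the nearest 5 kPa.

q_ult ≈ 830 kPa

q = γ·D_f = 19.7 × 1.8 = 35.46 kPa.
For the ½γBN_γ term take γ' = 21.2 − 9.81 = 11.39 kN/m³ (soil below base is submerged).
c·N_c·s_c = 21 × 18 × 1.3 = 491.4 kPa
q·N_q = 35.46 × 8.66 = 307.08 kPa
0.5·γ·B·N_γ·s_γ = 0.5 × 11.39 × 0.9 × 8.2 × 0.8 = 33.623 kPa
q_ult = 491.4 + 307.08 + 33.623 = 832.11 kPa.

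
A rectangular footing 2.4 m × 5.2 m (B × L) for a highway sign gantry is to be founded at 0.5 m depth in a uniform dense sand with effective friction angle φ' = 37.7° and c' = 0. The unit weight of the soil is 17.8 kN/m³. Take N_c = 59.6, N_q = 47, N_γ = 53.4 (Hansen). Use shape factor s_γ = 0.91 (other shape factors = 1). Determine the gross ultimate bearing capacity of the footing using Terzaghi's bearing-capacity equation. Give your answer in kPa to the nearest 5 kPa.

q_ult ≈ 1455 kPa

Effective surcharge at the founding depth q = γ·D_f = 17.8 × 0.5 = 8.9 kPa.
q_ult = q·N_q + 0.5·γ·B·N_γ·s_γ
     = 8.9 × 47 + 0.5 × 17.8 × 2.4 × 53.4 × 0.91
     = 418.3 + 1038 = 1456.3 kPa.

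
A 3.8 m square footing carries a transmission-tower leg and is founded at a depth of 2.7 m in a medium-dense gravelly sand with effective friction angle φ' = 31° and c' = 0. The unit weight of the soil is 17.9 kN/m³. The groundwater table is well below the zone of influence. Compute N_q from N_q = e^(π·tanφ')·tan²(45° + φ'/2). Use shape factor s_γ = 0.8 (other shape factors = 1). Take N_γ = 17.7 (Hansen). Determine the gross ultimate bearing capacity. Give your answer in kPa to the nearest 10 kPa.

tan31° = 0.6009, so N_q = e^(π×0.6009)·tan²(60.5°) = 6.604 × 3.124 = 20.63.
q = γ·D_f = 17.9 × 2.7 = 48.33 kPa.
q·N_q = 48.33 × 20.631 = 997.09 kPa
0.5·γ·B·N_γ·s_γ = 0.5 × 17.9 × 3.8 × 17.7 × 0.8 = 481.58 kPa
q_ult = 997.09 + 481.58 = 1478.7 kPa.

q_ult ≈ 1480 kPa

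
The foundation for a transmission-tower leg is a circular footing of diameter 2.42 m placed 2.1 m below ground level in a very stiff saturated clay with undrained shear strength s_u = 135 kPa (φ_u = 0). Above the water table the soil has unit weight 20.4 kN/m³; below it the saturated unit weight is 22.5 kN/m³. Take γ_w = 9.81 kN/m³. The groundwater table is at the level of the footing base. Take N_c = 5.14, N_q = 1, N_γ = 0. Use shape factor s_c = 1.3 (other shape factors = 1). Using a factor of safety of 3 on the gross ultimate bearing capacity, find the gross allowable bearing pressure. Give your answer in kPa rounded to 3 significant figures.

q_all ≈ 315 kPa

Overburden at base level: q = 20.4 × 2.1 = 42.84 kPa.
Cohesion term c·N_c·s_c = 135 × 5.14 × 1.3 = 902.07 kPa; surcharge term q·N_q = 42.84 × 1 = 42.84 kPa.
q_ult = 902.07 + 42.84 = 944.91 kPa.
q_all = 944.91 / 3 = 314.97 kPa.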